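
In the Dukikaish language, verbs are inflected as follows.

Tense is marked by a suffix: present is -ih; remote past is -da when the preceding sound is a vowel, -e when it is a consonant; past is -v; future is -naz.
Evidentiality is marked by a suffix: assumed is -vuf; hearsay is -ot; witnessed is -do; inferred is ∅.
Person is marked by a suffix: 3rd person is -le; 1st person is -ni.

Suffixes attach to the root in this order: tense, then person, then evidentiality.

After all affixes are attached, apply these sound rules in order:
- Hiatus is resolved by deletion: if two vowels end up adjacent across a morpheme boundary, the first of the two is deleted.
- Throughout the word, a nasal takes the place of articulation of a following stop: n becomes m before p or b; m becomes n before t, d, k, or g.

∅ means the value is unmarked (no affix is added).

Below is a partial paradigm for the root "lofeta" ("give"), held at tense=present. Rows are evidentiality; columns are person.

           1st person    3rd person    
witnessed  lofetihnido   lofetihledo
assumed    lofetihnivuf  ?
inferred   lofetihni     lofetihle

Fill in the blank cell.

Attach tense present -ih → lofetaih.
Attach person 3rd person -le → lofetaihle.
Attach evidentiality assumed -vuf → lofetaihlevuf.
Apply vowel deletion: lofetaihlevuf → lofetihlevuf.
Nasal assimilation: no change.

lofetihlevuf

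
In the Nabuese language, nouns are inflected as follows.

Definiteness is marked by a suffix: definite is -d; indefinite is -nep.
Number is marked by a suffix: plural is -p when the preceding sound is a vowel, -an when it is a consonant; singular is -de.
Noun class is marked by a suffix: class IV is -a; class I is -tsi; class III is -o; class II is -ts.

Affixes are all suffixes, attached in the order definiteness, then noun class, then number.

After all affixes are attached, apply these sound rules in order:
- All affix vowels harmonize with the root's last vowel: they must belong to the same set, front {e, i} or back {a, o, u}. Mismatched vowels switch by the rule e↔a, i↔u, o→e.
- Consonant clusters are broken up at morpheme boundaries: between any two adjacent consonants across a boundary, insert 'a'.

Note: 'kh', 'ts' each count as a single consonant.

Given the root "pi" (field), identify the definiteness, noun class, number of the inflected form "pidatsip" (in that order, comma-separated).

Segment: pi-d-tsi-p.
definiteness: -d → definite.
noun class: -tsi → class I.
number: -p/an → plural.

definite, class I, plural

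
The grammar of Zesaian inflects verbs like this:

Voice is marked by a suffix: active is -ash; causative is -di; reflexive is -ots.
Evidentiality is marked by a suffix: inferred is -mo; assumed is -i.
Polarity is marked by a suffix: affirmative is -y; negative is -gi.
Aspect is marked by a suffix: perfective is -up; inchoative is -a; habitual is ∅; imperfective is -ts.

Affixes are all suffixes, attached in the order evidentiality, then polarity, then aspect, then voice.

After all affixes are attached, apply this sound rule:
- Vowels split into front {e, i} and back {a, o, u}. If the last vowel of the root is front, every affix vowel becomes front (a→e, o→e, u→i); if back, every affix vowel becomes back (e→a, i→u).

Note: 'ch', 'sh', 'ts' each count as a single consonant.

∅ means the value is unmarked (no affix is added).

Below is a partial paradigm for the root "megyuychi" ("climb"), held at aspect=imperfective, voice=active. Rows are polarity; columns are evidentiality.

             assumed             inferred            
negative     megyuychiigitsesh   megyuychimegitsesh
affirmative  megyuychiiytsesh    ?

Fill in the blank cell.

Attach evidentiality inferred -mo → megyuychimo.
Attach polarity affirmative -y → megyuychimoy.
Attach aspect imperfective -ts → megyuychimoyts.
Attach voice active -ash → megyuychimoytsash.
Apply vowel harmony: megyuychimoytsash → megyuychimeytsesh.

megyuychimeytsesh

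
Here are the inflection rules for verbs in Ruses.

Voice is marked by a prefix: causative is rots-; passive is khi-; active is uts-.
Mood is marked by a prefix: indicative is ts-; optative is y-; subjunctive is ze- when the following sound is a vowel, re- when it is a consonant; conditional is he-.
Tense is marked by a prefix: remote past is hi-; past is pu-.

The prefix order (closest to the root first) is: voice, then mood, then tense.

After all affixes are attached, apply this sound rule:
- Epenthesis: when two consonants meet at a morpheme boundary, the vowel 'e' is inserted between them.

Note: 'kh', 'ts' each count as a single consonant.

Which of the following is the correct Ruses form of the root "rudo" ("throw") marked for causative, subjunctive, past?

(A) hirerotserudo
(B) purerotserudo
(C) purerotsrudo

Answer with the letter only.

B

Attach voice causative rots- → rotsrudo.
Attach mood subjunctive re- (before consonant 'r') → rerotsrudo.
Attach tense past pu- → purerotsrudo.
Apply epenthesis: purerotsrudo → purerotserudo.
So the correct form is purerotserudo, option (B).
(C) purerotsrudo is wrong: it fails to apply the sound rule(s).
(A) hirerotserudo is wrong: it uses remote past instead of past for tense.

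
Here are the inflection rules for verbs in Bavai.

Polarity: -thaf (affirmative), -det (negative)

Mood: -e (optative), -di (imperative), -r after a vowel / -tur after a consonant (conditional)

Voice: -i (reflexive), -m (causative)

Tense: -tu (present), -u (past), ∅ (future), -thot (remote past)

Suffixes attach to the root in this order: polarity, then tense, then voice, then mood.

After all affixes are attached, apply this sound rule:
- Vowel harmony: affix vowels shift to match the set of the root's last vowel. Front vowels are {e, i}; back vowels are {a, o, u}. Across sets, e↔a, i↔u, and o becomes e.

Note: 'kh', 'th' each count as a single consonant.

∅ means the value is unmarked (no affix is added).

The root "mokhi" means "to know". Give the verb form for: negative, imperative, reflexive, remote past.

Attach polarity negative -det → mokhidet.
Attach tense remote past -thot → mokhidetthot.
Attach voice reflexive -i → mokhidetthoti.
Attach mood imperative -di → mokhidetthotidi.
Apply vowel harmony: mokhidetthotidi → mokhidetthetidi.

mokhidetthetidi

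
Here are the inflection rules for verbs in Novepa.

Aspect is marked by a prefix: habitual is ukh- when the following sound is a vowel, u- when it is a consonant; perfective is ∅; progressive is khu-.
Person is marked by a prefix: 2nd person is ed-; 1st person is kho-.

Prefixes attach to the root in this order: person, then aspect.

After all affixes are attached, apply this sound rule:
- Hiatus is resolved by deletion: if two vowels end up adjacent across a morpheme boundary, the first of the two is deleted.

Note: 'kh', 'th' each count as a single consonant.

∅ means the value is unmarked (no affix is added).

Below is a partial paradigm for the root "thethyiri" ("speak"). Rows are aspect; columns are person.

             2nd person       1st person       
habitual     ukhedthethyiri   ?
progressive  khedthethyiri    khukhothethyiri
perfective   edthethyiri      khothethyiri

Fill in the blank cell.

ukhothethyiri

Attach person 1st person kho- → khothethyiri.
Attach aspect habitual u- (before consonant 'kh') → ukhothethyiri.
Vowel deletion: no change.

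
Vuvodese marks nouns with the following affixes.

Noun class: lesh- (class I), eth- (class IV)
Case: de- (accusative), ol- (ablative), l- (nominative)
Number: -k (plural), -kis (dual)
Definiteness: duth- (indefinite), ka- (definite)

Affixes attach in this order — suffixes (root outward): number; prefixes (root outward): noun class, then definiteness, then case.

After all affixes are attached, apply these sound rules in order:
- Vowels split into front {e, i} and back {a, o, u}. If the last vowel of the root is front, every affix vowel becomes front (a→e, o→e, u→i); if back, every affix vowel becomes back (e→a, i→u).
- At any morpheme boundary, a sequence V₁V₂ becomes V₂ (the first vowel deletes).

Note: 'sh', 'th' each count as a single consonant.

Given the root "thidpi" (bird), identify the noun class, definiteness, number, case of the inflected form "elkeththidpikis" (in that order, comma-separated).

class IV, definite, dual, ablative

Segment: ol-ka-eth-thidpi-kis.
noun class: eth- → class IV.
definiteness: ka- → definite.
number: -kis → dual.
case: ol- → ablative.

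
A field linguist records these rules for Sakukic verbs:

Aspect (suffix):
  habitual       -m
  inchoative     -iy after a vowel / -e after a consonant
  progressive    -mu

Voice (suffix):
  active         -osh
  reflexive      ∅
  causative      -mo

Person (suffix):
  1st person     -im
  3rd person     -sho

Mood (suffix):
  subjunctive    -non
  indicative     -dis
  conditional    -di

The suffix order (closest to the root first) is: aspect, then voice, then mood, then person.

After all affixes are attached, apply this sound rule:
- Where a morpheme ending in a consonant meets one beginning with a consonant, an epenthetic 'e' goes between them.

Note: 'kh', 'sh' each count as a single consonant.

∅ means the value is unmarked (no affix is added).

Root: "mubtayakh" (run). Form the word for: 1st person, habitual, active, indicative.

Attach aspect habitual -m → mubtayakhm.
Attach voice active -osh → mubtayakhmosh.
Attach mood indicative -dis → mubtayakhmoshdis.
Attach person 1st person -im → mubtayakhmoshdisim.
Apply epenthesis: mubtayakhmoshdisim → mubtayakhemoshedisim.

mubtayakhemoshedisim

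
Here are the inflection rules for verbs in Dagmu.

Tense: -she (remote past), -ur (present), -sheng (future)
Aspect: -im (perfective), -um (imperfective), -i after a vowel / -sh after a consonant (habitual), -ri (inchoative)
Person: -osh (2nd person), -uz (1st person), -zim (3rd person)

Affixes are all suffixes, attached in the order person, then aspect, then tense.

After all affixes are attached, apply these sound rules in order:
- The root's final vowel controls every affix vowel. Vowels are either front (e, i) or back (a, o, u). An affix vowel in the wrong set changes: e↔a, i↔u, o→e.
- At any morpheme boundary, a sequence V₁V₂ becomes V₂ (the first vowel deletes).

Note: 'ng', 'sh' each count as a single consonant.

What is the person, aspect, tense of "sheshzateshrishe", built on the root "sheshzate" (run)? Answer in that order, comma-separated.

Segment: sheshzate-osh-ri-she.
person: -osh → 2nd person.
aspect: -ri → inchoative.
tense: -she → remote past.

2nd person, inchoative, remote past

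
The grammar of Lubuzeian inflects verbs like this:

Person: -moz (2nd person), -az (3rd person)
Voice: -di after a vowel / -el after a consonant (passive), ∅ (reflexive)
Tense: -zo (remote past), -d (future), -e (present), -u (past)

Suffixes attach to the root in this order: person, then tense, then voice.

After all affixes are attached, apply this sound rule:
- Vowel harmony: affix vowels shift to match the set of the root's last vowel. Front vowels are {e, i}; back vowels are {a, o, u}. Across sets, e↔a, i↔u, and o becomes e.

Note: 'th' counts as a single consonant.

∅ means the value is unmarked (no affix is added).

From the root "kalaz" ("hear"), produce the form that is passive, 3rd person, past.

Attach person 3rd person -az → kalazaz.
Attach tense past -u → kalazazu.
Attach voice passive -di (after vowel 'u') → kalazazudi.
Apply vowel harmony: kalazazudi → kalazazudu.

kalazazudu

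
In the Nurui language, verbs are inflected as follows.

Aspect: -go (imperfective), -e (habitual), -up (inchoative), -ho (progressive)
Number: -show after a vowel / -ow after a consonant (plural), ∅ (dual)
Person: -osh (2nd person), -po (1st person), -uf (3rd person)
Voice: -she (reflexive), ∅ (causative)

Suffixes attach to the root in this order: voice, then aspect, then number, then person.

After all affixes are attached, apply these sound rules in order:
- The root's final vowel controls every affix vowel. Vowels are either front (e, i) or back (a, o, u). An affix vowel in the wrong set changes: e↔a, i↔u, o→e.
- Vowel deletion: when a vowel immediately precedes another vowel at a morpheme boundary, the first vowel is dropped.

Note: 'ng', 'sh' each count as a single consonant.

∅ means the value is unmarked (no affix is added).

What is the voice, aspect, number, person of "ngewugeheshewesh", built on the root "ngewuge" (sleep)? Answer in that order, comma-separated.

Segment: ngewuge-ho-show-osh.
voice: ∅ → causative.
aspect: -ho → progressive.
number: -show/ow → plural.
person: -osh → 2nd person.

causative, progressive, plural, 2nd person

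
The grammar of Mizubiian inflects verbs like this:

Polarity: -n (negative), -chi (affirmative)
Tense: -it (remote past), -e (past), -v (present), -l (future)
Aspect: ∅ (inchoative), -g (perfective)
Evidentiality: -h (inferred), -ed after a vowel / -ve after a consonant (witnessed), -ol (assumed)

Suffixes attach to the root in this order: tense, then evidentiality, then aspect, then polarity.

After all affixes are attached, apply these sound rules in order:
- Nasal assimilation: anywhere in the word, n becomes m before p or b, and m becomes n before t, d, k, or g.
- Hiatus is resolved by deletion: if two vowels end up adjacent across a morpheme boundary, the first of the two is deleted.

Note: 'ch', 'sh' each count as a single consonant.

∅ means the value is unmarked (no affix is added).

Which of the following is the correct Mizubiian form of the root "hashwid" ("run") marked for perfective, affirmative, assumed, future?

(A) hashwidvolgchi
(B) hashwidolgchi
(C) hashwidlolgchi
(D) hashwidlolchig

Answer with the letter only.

Attach tense future -l → hashwidl.
Attach evidentiality assumed -ol → hashwidlol.
Attach aspect perfective -g → hashwidlolg.
Attach polarity affirmative -chi → hashwidlolgchi.
Nasal assimilation: no change.
Vowel deletion: no change.
So the correct form is hashwidlolgchi, option (C).
(D) hashwidlolchig is wrong: it has the affixes in the wrong order.
(B) hashwidolgchi is wrong: it uses past instead of future for tense.
(A) hashwidvolgchi is wrong: it uses present instead of future for tense.

C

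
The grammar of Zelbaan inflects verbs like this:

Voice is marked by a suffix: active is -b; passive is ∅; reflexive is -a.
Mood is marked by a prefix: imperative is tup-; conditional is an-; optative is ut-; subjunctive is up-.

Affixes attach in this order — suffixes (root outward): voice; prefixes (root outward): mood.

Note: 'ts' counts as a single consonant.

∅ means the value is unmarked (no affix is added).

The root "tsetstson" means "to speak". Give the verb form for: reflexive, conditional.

Attach mood conditional an- → antsetstson.
Attach voice reflexive -a → antsetstsona.

antsetstsona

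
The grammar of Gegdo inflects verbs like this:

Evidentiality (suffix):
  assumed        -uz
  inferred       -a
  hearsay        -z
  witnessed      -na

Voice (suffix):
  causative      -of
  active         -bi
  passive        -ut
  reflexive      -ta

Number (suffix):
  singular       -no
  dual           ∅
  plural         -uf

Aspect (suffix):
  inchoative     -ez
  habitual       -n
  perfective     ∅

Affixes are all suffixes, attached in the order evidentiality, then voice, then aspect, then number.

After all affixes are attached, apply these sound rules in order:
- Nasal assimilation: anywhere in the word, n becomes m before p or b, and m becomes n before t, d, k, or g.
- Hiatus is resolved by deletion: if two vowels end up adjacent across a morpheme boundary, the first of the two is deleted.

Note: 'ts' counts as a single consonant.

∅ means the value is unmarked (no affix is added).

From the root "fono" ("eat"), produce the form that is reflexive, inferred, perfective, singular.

fonatano

Attach evidentiality inferred -a → fonoa.
Attach voice reflexive -ta → fonoata.
aspect = perfective: zero marking, form stays fonoata.
Attach number singular -no → fonoatano.
Nasal assimilation: no change.
Apply vowel deletion: fonoatano → fonatano.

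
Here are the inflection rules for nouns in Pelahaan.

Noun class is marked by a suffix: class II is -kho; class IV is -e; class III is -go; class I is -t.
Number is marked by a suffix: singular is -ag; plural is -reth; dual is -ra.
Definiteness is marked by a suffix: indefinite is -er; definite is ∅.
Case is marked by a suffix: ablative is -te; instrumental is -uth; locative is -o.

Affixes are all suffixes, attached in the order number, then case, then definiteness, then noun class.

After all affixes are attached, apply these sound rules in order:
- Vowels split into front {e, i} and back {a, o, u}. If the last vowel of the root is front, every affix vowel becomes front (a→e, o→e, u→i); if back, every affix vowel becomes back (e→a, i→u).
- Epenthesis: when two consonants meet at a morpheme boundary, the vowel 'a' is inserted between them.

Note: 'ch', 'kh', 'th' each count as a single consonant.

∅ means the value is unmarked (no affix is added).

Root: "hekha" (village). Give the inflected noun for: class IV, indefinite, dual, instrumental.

Attach number dual -ra → hekhara.
Attach case instrumental -uth → hekharauth.
Attach definiteness indefinite -er → hekharauther.
Attach noun class class IV -e → hekharauthere.
Apply vowel harmony: hekharauthere → hekharauthara.
Epenthesis: no change.

hekharauthara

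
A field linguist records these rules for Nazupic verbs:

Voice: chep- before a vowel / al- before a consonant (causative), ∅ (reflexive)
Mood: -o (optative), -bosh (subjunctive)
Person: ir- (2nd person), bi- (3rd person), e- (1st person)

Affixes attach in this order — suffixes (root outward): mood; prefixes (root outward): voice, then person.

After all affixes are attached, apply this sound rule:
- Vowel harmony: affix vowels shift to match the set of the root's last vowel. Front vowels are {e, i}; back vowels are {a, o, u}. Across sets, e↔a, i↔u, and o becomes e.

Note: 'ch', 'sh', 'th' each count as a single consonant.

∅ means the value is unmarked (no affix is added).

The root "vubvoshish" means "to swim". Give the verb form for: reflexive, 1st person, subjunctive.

voice = reflexive: zero marking, form stays vubvoshish.
Attach person 1st person e- → evubvoshish.
Attach mood subjunctive -bosh → evubvoshishbosh.
Apply vowel harmony: evubvoshishbosh → evubvoshishbesh.

evubvoshishbesh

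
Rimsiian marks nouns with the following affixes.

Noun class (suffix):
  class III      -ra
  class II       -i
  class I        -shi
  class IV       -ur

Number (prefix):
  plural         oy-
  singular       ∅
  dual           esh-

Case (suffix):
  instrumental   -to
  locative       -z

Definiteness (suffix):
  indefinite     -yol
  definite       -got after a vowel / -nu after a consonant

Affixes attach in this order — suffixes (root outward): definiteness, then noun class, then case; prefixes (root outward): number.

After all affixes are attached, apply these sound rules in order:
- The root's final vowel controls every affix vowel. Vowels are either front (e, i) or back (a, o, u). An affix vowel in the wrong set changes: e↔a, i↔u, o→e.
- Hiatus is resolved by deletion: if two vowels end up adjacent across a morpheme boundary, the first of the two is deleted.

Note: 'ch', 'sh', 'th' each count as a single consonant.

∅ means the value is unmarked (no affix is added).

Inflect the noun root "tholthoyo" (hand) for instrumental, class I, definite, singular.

number = singular: zero marking, form stays tholthoyo.
Attach definiteness definite -got (after vowel 'o') → tholthoyogot.
Attach noun class class I -shi → tholthoyogotshi.
Attach case instrumental -to → tholthoyogotshito.
Apply vowel harmony: tholthoyogotshito → tholthoyogotshuto.
Vowel deletion: no change.

tholthoyogotshuto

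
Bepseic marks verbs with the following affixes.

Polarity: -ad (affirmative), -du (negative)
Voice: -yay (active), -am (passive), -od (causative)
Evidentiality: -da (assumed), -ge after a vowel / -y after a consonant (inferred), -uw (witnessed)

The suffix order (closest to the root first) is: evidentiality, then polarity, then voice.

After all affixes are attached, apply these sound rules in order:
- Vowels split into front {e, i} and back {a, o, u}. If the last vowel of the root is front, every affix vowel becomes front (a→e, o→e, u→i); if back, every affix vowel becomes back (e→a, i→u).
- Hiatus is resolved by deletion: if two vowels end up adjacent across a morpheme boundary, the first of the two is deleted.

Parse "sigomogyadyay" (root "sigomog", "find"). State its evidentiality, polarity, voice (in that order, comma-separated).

Segment: sigomog-y-ad-yay.
evidentiality: -ge/y → inferred.
polarity: -ad → affirmative.
voice: -yay → active.

inferred, affirmative, active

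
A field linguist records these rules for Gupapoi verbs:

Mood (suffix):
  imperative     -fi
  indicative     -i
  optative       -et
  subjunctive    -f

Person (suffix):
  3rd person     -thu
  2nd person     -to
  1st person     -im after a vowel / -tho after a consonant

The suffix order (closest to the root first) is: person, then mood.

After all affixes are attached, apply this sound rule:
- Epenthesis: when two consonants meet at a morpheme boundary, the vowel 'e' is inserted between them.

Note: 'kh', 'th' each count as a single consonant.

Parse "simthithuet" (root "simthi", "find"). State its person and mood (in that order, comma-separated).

Segment: simthi-thu-et.
person: -thu → 3rd person.
mood: -et → optative.

3rd person, optative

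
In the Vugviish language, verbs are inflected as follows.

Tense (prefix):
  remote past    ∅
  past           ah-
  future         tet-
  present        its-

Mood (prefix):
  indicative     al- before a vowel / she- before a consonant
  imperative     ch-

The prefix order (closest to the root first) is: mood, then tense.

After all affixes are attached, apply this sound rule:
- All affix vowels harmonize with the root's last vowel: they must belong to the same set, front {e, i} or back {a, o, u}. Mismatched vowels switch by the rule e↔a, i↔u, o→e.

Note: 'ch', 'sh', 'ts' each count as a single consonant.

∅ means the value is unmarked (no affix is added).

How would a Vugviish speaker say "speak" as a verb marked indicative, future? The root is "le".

Attach mood indicative she- (before consonant 'l') → shele.
Attach tense future tet- → tetshele.
Vowel harmony: no change.

tetshele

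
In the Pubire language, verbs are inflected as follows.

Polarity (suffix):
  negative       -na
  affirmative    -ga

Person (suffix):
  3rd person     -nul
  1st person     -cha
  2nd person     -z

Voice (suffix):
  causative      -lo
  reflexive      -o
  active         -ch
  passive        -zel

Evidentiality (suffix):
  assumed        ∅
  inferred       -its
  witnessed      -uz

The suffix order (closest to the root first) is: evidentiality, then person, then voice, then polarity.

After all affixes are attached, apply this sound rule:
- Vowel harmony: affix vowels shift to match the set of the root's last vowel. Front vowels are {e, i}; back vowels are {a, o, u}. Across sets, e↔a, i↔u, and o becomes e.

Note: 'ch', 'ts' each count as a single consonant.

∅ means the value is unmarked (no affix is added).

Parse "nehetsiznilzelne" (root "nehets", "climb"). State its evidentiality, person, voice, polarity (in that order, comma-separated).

Segment: nehets-uz-nul-zel-na.
evidentiality: -uz → witnessed.
person: -nul → 3rd person.
voice: -zel → passive.
polarity: -na → negative.

witnessed, 3rd person, passive, negative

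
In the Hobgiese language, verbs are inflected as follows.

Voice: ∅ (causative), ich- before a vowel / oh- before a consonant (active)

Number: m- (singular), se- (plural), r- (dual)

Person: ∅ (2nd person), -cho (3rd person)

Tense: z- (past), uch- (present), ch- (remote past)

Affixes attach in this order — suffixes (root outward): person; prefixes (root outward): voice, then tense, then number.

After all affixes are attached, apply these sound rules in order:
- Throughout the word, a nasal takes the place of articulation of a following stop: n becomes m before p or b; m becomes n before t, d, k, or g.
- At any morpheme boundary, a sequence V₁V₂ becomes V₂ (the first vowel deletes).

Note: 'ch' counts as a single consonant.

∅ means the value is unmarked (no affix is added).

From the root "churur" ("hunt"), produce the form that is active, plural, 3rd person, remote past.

Attach voice active oh- (before consonant 'ch') → ohchurur.
Attach tense remote past ch- → chohchurur.
Attach number plural se- → sechohchurur.
Attach person 3rd person -cho → sechohchururcho.
Nasal assimilation: no change.
Vowel deletion: no change.

sechohchururcho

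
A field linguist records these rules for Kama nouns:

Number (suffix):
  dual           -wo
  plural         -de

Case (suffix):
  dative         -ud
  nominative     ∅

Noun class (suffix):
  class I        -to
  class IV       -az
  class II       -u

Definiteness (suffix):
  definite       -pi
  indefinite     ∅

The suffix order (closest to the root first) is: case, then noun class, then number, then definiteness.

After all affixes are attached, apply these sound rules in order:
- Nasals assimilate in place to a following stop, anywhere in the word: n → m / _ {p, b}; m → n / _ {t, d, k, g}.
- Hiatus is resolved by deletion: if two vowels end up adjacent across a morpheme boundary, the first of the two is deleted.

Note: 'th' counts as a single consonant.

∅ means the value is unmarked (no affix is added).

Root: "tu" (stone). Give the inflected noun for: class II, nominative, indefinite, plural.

case = nominative: zero marking, form stays tu.
Attach noun class class II -u → tuu.
Attach number plural -de → tuude.
definiteness = indefinite: zero marking, form stays tuude.
Nasal assimilation: no change.
Apply vowel deletion: tuude → tude.

tude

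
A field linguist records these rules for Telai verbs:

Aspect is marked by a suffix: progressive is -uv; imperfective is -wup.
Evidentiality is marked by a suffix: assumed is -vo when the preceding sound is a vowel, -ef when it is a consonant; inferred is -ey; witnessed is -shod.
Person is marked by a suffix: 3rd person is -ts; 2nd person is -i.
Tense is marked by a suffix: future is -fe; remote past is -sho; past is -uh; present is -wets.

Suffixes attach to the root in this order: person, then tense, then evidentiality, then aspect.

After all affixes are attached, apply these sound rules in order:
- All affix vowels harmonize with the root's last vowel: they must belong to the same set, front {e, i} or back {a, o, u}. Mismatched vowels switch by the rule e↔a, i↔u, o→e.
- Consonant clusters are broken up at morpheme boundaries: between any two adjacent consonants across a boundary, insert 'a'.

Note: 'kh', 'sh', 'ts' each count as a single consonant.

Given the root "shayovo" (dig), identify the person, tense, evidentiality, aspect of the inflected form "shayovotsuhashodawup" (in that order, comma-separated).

Segment: shayovo-ts-uh-shod-wup.
person: -ts → 3rd person.
tense: -uh → past.
evidentiality: -shod → witnessed.
aspect: -wup → imperfective.

3rd person, past, witnessed, imperfective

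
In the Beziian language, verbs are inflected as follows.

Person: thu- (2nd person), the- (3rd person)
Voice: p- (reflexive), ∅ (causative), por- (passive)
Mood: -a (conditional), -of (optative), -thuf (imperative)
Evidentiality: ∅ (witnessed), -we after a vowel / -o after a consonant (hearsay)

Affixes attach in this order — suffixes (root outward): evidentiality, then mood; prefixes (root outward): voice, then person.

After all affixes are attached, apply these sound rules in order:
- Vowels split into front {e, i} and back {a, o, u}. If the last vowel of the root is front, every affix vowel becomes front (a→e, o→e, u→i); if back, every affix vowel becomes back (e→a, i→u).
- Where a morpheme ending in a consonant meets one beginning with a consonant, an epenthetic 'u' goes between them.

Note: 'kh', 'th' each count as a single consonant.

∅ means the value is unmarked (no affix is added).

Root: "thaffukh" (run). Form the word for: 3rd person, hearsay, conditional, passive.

thaporuthaffukhoa

Attach voice passive por- → porthaffukh.
Attach evidentiality hearsay -o (after consonant 'kh') → porthaffukho.
Attach person 3rd person the- → theporthaffukho.
Attach mood conditional -a → theporthaffukhoa.
Apply vowel harmony: theporthaffukhoa → thaporthaffukhoa.
Apply epenthesis: thaporthaffukhoa → thaporuthaffukhoa.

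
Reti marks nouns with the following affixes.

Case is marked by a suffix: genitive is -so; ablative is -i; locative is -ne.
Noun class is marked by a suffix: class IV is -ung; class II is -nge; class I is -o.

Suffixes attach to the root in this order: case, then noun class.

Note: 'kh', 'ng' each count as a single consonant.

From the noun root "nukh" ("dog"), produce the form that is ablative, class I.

Attach case ablative -i → nukhi.
Attach noun class class I -o → nukhio.

nukhio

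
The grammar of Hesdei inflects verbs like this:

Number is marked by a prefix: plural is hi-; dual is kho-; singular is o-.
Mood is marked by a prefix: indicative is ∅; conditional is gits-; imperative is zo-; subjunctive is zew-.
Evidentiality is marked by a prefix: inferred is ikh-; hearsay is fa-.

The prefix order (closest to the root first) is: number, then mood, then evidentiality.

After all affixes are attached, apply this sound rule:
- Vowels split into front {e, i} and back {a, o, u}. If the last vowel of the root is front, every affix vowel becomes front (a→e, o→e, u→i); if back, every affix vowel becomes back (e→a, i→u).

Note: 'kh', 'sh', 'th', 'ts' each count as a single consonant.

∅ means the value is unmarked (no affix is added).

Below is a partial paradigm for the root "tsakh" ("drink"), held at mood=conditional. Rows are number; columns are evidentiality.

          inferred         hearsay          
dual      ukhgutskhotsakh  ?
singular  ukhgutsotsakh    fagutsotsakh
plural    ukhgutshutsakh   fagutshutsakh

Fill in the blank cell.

fagutskhotsakh

Attach number dual kho- → khotsakh.
Attach mood conditional gits- → gitskhotsakh.
Attach evidentiality hearsay fa- → fagitskhotsakh.
Apply vowel harmony: fagitskhotsakh → fagutskhotsakh.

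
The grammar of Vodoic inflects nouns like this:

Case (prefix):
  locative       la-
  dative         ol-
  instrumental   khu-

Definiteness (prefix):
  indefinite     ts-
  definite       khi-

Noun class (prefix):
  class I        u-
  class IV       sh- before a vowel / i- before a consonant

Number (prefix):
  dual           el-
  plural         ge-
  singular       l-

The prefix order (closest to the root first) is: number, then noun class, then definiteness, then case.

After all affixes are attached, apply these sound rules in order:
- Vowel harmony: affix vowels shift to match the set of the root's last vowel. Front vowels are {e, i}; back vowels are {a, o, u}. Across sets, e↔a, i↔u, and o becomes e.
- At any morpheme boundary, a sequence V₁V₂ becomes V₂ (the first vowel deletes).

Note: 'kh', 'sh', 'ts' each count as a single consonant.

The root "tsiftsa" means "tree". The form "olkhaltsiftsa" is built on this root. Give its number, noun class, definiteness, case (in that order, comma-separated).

dual, class I, definite, dative

Segment: ol-khi-u-el-tsiftsa.
number: el- → dual.
noun class: u- → class I.
definiteness: khi- → definite.
case: ol- → dative.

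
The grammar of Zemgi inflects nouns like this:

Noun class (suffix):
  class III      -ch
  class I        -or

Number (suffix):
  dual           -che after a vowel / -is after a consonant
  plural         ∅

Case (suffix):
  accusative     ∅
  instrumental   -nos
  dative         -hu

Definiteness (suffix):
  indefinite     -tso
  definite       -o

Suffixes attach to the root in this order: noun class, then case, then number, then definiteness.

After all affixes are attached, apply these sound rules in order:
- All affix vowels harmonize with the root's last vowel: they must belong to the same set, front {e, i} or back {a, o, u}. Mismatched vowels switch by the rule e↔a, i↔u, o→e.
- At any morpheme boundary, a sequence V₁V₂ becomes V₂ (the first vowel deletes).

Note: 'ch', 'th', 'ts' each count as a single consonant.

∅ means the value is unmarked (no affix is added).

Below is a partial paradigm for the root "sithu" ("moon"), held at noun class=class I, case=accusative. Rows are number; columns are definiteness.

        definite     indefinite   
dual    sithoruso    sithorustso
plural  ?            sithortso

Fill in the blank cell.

sithoro

Attach noun class class I -or → sithuor.
case = accusative: zero marking, form stays sithuor.
number = plural: zero marking, form stays sithuor.
Attach definiteness definite -o → sithuoro.
Vowel harmony: no change.
Apply vowel deletion: sithuoro → sithoro.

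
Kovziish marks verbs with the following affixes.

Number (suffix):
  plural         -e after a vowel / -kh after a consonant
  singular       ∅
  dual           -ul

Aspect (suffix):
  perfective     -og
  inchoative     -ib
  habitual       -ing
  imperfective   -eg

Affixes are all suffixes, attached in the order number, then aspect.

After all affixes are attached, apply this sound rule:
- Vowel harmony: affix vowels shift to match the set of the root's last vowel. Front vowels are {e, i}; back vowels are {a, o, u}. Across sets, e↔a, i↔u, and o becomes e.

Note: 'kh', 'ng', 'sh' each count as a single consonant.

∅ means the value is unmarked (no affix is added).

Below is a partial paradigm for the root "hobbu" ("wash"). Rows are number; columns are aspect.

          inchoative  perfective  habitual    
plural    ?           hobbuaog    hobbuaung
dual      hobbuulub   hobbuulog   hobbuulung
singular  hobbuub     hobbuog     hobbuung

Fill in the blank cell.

Attach number plural -e (after vowel 'u') → hobbue.
Attach aspect inchoative -ib → hobbueib.
Apply vowel harmony: hobbueib → hobbuaub.

hobbuaub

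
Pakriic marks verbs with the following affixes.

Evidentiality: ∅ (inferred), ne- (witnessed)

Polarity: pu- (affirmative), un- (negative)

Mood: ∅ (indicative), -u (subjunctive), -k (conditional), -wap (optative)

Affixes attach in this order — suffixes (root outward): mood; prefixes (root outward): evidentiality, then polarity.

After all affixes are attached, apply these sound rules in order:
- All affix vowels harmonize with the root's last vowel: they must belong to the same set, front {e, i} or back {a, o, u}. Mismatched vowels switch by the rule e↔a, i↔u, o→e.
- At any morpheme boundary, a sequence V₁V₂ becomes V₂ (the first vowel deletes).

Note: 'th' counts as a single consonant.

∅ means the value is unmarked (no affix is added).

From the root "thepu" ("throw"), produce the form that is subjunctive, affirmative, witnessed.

punathepu

Attach evidentiality witnessed ne- → nethepu.
Attach mood subjunctive -u → nethepuu.
Attach polarity affirmative pu- → punethepuu.
Apply vowel harmony: punethepuu → punathepuu.
Apply vowel deletion: punathepuu → punathepu.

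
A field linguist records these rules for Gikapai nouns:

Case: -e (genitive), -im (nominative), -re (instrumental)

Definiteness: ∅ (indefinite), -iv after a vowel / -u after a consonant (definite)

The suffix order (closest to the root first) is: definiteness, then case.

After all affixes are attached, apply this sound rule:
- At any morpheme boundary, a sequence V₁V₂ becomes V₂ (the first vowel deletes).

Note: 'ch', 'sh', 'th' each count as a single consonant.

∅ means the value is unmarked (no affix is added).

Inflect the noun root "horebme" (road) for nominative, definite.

horebmivim

Attach definiteness definite -iv (after vowel 'e') → horebmeiv.
Attach case nominative -im → horebmeivim.
Apply vowel deletion: horebmeivim → horebmivim.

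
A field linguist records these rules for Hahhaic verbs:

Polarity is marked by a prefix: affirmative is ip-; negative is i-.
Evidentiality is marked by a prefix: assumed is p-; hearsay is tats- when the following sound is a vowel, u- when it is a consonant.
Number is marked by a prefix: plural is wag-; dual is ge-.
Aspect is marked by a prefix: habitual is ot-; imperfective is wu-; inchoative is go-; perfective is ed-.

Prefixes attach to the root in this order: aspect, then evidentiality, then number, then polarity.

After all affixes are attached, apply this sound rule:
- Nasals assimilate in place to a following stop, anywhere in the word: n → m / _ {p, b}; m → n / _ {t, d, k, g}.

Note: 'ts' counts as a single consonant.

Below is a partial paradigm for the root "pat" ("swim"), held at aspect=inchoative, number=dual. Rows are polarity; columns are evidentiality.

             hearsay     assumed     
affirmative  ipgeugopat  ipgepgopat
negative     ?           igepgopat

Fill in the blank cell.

igeugopat

Attach aspect inchoative go- → gopat.
Attach evidentiality hearsay u- (before consonant 'g') → ugopat.
Attach number dual ge- → geugopat.
Attach polarity negative i- → igeugopat.
Nasal assimilation: no change.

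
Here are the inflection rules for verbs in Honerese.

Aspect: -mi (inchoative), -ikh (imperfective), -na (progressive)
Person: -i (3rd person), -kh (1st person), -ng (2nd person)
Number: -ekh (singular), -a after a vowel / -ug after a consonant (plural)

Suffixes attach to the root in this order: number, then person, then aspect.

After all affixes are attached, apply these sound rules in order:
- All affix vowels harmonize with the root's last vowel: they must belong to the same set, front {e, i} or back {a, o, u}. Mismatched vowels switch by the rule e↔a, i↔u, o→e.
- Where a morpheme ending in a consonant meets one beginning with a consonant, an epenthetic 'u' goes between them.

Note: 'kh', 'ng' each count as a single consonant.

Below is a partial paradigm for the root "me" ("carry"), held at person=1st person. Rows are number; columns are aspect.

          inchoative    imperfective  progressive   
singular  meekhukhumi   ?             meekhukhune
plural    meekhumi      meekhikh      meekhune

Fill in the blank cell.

Attach number singular -ekh → meekh.
Attach person 1st person -kh → meekhkh.
Attach aspect imperfective -ikh → meekhkhikh.
Vowel harmony: no change.
Apply epenthesis: meekhkhikh → meekhukhikh.

meekhukhikh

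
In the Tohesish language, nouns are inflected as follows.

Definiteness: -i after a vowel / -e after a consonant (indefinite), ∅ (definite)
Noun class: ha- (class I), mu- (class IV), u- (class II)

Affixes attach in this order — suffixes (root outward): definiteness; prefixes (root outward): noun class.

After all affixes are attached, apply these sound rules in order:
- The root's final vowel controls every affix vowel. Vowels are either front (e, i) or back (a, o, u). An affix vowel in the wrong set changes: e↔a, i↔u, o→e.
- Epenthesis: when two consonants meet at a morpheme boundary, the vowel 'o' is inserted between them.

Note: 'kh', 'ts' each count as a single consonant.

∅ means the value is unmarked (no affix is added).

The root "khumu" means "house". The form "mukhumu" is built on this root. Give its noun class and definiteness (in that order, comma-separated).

Segment: mu-khumu.
noun class: mu- → class IV.
definiteness: ∅ → definite.

class IV, definite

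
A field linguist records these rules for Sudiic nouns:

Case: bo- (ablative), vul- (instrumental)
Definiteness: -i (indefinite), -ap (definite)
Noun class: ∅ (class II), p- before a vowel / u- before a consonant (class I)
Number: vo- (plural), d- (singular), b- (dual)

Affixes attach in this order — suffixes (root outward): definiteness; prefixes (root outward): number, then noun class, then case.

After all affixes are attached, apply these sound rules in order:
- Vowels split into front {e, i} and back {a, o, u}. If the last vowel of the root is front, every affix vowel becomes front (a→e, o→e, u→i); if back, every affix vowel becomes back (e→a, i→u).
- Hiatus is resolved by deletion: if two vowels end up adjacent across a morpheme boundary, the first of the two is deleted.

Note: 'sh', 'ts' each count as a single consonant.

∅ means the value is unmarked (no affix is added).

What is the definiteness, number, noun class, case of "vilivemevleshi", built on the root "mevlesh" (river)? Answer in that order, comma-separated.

indefinite, plural, class I, instrumental

Segment: vul-u-vo-mevlesh-i.
definiteness: -i → indefinite.
number: vo- → plural.
noun class: p/u- → class I.
case: vul- → instrumental.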